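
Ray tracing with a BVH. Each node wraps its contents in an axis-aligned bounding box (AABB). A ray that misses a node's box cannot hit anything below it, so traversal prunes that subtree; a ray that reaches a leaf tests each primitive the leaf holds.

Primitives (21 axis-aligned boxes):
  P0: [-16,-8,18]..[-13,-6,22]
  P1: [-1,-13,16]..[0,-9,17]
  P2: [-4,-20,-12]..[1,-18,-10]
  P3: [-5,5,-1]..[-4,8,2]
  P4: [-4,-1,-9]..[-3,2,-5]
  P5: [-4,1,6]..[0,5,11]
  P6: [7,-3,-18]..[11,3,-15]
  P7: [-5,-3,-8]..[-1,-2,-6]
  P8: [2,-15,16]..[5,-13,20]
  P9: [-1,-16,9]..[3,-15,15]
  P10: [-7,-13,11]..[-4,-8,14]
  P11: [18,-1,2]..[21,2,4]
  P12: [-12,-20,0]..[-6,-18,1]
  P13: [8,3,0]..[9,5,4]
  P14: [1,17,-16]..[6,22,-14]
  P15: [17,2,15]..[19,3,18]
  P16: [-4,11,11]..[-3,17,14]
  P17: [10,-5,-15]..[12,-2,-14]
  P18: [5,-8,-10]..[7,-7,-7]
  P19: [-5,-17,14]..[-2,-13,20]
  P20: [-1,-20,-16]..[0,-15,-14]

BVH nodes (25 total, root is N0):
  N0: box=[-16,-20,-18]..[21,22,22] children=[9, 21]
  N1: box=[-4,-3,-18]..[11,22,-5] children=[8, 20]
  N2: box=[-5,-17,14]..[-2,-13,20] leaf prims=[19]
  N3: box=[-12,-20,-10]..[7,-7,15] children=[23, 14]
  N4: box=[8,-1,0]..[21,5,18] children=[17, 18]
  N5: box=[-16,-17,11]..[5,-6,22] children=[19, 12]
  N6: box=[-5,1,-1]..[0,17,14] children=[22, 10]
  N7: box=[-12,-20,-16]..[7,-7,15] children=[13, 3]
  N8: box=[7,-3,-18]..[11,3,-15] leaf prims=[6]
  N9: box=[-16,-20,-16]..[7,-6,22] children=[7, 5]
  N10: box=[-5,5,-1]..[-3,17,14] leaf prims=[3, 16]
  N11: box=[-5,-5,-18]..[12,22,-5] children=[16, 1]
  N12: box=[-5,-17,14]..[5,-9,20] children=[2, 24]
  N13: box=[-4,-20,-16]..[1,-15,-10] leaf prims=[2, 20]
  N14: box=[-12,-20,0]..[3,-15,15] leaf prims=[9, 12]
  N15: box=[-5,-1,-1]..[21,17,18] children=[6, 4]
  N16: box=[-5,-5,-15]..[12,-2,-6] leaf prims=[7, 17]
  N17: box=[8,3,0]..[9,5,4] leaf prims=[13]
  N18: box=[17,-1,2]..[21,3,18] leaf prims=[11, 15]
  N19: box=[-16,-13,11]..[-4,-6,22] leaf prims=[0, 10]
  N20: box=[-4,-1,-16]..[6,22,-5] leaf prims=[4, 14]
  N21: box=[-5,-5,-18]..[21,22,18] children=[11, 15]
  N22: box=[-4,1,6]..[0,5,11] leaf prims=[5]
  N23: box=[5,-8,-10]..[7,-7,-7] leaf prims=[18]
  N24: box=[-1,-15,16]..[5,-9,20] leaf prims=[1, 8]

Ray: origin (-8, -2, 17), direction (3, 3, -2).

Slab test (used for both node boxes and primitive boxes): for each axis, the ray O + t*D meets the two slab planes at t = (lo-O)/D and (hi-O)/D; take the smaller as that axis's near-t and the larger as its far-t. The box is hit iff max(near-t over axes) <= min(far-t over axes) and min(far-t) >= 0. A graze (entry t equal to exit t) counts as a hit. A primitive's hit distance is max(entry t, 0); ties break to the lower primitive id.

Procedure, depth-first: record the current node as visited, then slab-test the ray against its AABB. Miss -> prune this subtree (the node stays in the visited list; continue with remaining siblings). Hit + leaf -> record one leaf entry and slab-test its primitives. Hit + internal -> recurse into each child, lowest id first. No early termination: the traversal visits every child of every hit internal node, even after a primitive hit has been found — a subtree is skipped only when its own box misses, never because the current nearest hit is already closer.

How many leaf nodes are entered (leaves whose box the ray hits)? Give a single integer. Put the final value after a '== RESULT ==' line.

Traverse from the root:
N0 x:[-8/3,29/3] y:[-6,8] z:[-5/2,35/2] -> hit [-5/2,8], descend [9, 21]
  N9 x:[-8/3,5] y:[-6,-4/3] z:[-5/2,33/2] -> miss, prune
  N21 x:[1,29/3] y:[-1,8] z:[-1/2,35/2] -> hit [1,8], descend [11, 15]
    N11 x:[1,20/3] y:[-1,8] z:[11,35/2] -> miss, prune
    N15 x:[1,29/3] y:[1/3,19/3] z:[-1/2,9] -> hit [1,19/3], descend [4, 6]
      N4 x:[16/3,29/3] y:[1/3,7/3] z:[-1/2,17/2] -> miss, prune
      N6 x:[1,8/3] y:[1,19/3] z:[3/2,9] -> hit [3/2,8/3], descend [10, 22]
        N10 x:[1,5/3] y:[7/3,19/3] z:[3/2,9] -> miss, prune
        N22 x:[4/3,8/3] y:[1,7/3] z:[3,11/2] -> miss, prune

9 AABB tests over nodes [0, 9, 21, 11, 15, 4, 6, 10, 22]; 0 leaves entered; closest miss.

== RESULT ==
0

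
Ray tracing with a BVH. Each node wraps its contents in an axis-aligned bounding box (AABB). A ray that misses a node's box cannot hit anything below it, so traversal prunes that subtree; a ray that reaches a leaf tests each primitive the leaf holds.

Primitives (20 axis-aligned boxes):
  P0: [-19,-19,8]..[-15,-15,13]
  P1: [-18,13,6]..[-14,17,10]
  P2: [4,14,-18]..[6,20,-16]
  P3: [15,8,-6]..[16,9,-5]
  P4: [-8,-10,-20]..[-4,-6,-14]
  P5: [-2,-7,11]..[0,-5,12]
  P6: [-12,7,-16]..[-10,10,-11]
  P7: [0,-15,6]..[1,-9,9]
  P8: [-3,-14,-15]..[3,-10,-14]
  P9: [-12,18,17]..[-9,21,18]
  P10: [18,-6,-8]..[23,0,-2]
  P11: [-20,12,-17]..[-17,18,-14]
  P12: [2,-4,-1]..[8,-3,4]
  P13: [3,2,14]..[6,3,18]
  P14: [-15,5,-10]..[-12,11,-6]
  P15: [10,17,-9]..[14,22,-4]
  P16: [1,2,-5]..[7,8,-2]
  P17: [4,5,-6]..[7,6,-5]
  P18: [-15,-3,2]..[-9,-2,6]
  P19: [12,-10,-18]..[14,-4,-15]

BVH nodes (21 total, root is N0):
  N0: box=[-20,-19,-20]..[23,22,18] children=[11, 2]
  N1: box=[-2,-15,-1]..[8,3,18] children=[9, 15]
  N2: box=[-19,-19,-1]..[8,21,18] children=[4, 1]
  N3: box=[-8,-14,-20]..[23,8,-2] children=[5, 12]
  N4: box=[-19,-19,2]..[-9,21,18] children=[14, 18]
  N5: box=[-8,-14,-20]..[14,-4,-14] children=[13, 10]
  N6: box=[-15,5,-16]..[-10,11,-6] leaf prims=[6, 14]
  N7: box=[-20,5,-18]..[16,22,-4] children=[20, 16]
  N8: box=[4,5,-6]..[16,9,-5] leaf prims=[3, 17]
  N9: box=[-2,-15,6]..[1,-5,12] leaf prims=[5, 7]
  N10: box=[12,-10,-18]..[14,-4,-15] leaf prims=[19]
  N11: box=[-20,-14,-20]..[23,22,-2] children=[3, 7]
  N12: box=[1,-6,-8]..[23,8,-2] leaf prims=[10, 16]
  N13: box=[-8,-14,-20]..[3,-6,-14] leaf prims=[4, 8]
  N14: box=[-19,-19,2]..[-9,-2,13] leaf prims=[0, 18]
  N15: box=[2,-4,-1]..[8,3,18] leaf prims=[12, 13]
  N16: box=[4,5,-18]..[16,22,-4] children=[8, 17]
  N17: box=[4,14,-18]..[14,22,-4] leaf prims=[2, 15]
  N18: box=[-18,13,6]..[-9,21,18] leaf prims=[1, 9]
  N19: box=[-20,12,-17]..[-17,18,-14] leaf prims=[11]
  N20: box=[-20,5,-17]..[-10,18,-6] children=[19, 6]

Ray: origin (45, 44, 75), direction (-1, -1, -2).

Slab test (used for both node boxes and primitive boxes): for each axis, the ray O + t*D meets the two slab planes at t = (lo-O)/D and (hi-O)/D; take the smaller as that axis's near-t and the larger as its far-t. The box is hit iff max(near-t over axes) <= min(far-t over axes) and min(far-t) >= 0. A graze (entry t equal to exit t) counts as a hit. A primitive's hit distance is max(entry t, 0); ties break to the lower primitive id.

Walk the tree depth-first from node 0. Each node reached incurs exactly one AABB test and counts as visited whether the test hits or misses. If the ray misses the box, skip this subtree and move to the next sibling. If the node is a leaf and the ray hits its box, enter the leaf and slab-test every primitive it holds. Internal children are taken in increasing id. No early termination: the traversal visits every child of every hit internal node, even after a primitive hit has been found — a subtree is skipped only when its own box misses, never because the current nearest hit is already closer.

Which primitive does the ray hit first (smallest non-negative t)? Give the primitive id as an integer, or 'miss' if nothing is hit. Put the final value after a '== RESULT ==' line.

Trace the traversal:
N0 x:[22,65] y:[22,63] z:[57/2,95/2] -> hit [57/2,95/2], descend [2, 11]
  N2 x:[37,64] y:[23,63] z:[57/2,38] -> hit [37,38], descend [1, 4]
    N1 x:[37,47] y:[41,59] z:[57/2,38] -> miss, prune
    N4 x:[54,64] y:[23,63] z:[57/2,73/2] -> miss, prune
  N11 x:[22,65] y:[22,58] z:[77/2,95/2] -> hit [77/2,95/2], descend [3, 7]
    N3 x:[22,53] y:[36,58] z:[77/2,95/2] -> hit [77/2,95/2], descend [5, 12]
      N5 x:[31,53] y:[48,58] z:[89/2,95/2] -> miss, prune
      N12 x:[22,44] y:[36,50] z:[77/2,83/2] -> hit [77/2,83/2] leaf, test {P10(miss), P16@t=77/2}
    N7 x:[29,65] y:[22,39] z:[79/2,93/2] -> miss, prune

9 AABB tests over nodes [0, 2, 1, 4, 11, 3, 5, 12, 7]; 1 leaf entered; closest P16.

== RESULT ==
16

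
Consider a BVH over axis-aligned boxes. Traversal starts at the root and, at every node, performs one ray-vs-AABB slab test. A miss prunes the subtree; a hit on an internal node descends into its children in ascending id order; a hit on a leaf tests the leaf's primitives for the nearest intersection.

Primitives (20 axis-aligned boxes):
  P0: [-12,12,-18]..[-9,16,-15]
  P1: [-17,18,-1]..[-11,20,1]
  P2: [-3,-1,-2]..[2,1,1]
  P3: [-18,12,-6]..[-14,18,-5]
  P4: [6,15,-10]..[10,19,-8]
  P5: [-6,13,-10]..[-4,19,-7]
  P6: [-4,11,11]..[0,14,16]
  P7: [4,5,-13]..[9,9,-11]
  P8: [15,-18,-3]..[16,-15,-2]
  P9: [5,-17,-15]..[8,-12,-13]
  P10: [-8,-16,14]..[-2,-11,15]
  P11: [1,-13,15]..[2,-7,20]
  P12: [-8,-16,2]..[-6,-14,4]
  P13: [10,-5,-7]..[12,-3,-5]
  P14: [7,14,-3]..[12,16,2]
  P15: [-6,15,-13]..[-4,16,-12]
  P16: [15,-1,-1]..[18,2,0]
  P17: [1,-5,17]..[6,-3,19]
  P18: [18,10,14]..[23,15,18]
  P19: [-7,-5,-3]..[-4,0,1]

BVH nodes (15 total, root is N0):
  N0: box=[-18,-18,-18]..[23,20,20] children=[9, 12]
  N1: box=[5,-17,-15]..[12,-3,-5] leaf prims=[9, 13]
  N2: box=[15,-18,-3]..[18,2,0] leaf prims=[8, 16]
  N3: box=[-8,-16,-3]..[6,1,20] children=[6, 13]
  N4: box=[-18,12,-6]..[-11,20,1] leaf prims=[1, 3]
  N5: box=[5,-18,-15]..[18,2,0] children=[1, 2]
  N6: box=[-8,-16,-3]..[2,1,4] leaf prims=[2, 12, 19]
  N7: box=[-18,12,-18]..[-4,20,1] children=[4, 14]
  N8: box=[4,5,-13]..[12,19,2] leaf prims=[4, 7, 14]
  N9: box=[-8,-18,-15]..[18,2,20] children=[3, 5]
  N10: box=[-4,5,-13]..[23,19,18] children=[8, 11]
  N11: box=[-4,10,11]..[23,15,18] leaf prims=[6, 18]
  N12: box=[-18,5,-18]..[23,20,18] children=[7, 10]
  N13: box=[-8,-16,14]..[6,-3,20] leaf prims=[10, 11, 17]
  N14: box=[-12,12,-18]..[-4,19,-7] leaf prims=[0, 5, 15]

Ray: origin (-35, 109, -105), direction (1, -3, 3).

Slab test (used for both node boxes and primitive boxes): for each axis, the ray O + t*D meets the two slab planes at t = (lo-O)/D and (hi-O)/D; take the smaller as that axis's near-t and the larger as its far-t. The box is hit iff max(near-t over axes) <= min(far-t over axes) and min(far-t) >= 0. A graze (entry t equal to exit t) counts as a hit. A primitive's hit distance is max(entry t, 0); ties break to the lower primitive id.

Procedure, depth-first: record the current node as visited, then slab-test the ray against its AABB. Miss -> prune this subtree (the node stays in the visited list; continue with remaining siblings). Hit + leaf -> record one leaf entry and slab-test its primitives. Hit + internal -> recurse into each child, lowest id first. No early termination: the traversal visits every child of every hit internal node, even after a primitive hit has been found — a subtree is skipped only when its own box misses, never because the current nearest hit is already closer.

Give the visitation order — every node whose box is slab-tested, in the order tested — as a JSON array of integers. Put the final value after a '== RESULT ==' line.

Walk:
N0 x:[17,58] y:[89/3,127/3] z:[29,125/3] -> hit [89/3,125/3], descend [9, 12]
  N9 x:[27,53] y:[107/3,127/3] z:[30,125/3] -> hit [107/3,125/3], descend [3, 5]
    N3 x:[27,41] y:[36,125/3] z:[34,125/3] -> hit [36,41], descend [6, 13]
      N6 x:[27,37] y:[36,125/3] z:[34,109/3] -> hit [36,109/3] leaf, test {P2(miss), P12(miss), P19(miss)}
      N13 x:[27,41] y:[112/3,125/3] z:[119/3,125/3] -> hit [119/3,41] leaf, test {P10(miss), P11(miss), P17(miss)}
    N5 x:[40,53] y:[107/3,127/3] z:[30,35] -> miss, prune
  N12 x:[17,58] y:[89/3,104/3] z:[29,41] -> hit [89/3,104/3], descend [7, 10]
    N7 x:[17,31] y:[89/3,97/3] z:[29,106/3] -> hit [89/3,31], descend [4, 14]
      N4 x:[17,24] y:[89/3,97/3] z:[33,106/3] -> miss, prune
      N14 x:[23,31] y:[30,97/3] z:[29,98/3] -> hit [30,31] leaf, test {P0(miss), P5(miss), P15@t=31}
    N10 x:[31,58] y:[30,104/3] z:[92/3,41] -> hit [31,104/3], descend [8, 11]
      N8 x:[39,47] y:[30,104/3] z:[92/3,107/3] -> miss, prune
      N11 x:[31,58] y:[94/3,33] z:[116/3,41] -> miss, prune

Visited [0, 9, 3, 6, 13, 5, 12, 7, 4, 14, 10, 8, 11]. Tests: 13 box, 3 leaf. Nearest: P15.

== RESULT ==
[0, 9, 3, 6, 13, 5, 12, 7, 4, 14, 10, 8, 11]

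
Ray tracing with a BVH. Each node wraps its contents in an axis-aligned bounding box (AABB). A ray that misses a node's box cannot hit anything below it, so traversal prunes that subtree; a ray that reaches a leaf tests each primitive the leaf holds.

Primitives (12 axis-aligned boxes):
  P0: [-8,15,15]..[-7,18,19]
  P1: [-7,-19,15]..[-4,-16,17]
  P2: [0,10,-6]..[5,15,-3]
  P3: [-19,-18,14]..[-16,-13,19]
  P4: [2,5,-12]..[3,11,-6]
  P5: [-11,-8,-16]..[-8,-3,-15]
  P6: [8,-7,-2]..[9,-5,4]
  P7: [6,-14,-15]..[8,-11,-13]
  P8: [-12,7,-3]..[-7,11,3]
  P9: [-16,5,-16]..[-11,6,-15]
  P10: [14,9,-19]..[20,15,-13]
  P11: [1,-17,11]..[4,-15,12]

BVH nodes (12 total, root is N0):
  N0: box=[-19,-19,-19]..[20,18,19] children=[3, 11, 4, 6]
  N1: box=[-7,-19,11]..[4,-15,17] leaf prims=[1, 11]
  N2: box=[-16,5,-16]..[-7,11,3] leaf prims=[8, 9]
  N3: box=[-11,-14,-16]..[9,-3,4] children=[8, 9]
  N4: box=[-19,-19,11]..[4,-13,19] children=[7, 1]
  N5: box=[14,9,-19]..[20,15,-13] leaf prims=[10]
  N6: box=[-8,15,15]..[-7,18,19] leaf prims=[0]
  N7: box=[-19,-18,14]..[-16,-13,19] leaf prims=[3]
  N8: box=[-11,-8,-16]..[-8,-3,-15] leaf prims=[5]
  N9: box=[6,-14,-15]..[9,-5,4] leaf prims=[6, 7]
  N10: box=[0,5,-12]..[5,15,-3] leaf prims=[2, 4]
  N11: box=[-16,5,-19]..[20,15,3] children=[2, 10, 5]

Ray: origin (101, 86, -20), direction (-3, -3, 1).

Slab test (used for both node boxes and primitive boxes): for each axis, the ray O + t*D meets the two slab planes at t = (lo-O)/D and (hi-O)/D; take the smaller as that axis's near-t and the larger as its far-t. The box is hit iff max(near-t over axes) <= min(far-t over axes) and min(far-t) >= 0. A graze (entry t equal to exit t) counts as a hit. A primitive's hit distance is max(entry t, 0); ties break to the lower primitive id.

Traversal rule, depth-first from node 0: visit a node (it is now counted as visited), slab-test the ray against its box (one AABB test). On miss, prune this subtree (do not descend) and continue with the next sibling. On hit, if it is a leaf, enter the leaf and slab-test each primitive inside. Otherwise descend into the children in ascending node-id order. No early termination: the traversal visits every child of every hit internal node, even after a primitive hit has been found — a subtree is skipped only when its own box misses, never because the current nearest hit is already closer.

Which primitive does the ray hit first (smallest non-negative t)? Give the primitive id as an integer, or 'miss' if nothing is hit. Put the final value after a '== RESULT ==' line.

Trace the traversal:
N0 x:[27,40] y:[68/3,35] z:[1,39] -> hit [27,35], descend [3, 4, 6, 11]
  N3 x:[92/3,112/3] y:[89/3,100/3] z:[4,24] -> miss, prune
  N4 x:[97/3,40] y:[33,35] z:[31,39] -> hit [33,35], descend [1, 7]
    N1 x:[97/3,36] y:[101/3,35] z:[31,37] -> hit [101/3,35] leaf, test {P1@t=35, P11(miss)}
    N7 x:[39,40] y:[33,104/3] z:[34,39] -> miss, prune
  N6 x:[36,109/3] y:[68/3,71/3] z:[35,39] -> miss, prune
  N11 x:[27,39] y:[71/3,27] z:[1,23] -> miss, prune

Summary -> nodes [0, 3, 4, 1, 7, 6, 11]; box-tests=7; leaf-entries=1; first=P1

== RESULT ==
1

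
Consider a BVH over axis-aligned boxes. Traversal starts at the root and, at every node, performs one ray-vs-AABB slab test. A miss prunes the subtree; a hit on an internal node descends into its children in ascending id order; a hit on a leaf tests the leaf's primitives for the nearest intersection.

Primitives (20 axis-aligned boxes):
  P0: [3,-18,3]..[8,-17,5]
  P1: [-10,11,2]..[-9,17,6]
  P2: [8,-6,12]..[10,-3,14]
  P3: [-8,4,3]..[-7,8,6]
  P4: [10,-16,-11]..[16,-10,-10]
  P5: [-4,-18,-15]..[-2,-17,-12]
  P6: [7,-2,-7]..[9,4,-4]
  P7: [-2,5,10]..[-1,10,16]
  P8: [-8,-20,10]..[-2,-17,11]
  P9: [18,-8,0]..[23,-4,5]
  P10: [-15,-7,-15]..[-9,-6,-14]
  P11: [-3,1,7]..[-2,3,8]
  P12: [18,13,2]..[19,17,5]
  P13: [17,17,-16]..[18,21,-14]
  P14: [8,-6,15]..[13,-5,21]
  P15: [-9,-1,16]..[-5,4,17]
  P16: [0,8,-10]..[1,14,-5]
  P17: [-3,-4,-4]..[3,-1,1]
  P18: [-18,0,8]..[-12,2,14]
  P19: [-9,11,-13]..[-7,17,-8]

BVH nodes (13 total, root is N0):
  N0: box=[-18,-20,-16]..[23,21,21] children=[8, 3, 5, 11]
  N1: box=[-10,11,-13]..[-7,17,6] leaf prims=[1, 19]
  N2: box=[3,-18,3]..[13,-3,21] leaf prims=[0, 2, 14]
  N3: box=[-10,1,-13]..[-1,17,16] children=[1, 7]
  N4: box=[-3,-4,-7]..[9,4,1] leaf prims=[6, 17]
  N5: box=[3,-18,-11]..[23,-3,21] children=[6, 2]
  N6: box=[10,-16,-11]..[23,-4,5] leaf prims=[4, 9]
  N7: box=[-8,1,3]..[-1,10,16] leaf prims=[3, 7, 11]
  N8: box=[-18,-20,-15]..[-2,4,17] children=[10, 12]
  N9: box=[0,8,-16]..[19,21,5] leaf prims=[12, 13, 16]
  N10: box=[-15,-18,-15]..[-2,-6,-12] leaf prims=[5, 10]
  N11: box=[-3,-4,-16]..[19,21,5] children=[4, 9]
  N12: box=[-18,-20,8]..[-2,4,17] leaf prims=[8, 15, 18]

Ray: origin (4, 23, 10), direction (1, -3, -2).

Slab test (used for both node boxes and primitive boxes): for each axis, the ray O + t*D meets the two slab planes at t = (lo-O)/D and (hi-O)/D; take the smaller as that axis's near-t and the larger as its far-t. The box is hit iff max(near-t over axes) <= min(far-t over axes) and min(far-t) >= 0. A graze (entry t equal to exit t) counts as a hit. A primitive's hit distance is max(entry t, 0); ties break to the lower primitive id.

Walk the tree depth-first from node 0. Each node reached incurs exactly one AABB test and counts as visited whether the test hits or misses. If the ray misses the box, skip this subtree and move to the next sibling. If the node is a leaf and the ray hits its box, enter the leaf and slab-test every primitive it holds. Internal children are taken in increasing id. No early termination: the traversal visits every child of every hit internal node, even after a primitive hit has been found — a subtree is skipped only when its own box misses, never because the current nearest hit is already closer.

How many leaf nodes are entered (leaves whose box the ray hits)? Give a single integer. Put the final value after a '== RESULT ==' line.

Walk:
N0 x:[-22,19] y:[2/3,43/3] z:[-11/2,13] -> hit [2/3,13], descend [3, 5, 8, 11]
  N3 x:[-14,-5] y:[2,22/3] z:[-3,23/2] -> miss, prune
  N5 x:[-1,19] y:[26/3,41/3] z:[-11/2,21/2] -> hit [26/3,21/2], descend [2, 6]
    N2 x:[-1,9] y:[26/3,41/3] z:[-11/2,7/2] -> miss, prune
    N6 x:[6,19] y:[9,13] z:[5/2,21/2] -> hit [9,21/2] leaf, test {P4(miss), P9(miss)}
  N8 x:[-22,-6] y:[19/3,43/3] z:[-7/2,25/2] -> miss, prune
  N11 x:[-7,15] y:[2/3,9] z:[5/2,13] -> hit [5/2,9], descend [4, 9]
    N4 x:[-7,5] y:[19/3,9] z:[9/2,17/2] -> miss, prune
    N9 x:[-4,15] y:[2/3,5] z:[5/2,13] -> hit [5/2,5] leaf, test {P12(miss), P13(miss), P16(miss)}

Visited [0, 3, 5, 2, 6, 8, 11, 4, 9]. Tests: 9 box, 2 leaf. Nearest: miss.

== RESULT ==
2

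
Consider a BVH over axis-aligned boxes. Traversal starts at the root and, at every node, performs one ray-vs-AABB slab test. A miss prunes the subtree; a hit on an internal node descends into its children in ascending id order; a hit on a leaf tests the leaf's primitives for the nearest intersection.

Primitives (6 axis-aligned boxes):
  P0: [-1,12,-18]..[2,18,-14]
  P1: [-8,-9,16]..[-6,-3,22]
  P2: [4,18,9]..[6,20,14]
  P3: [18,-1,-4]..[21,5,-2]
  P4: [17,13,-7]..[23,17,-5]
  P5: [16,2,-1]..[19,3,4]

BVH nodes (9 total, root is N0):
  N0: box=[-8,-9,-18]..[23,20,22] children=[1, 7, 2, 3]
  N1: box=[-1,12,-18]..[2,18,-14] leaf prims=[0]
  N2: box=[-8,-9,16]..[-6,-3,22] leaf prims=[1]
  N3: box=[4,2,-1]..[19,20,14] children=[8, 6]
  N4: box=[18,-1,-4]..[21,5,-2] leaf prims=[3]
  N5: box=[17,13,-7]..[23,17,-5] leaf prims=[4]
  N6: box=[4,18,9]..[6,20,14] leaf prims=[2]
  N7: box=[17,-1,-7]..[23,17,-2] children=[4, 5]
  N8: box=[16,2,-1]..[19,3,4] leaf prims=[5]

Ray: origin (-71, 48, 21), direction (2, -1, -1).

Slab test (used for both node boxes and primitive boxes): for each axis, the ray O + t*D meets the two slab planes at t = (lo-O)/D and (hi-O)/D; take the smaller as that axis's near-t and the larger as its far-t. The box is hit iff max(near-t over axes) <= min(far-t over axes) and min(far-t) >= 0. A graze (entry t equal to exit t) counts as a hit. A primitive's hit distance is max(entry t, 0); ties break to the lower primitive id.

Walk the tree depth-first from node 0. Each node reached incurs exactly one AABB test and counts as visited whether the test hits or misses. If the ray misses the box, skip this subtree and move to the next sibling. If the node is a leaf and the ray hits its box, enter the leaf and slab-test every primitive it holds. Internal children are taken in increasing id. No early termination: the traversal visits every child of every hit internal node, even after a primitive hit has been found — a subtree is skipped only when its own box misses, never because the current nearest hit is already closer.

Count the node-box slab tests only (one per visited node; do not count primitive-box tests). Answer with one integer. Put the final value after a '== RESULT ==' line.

Walk:
N0 x:[63/2,47] y:[28,57] z:[-1,39] -> hit [63/2,39], descend [1, 2, 3, 7]
  N1 x:[35,73/2] y:[30,36] z:[35,39] -> hit [35,36] leaf, test {P0@t=35}
  N2 x:[63/2,65/2] y:[51,57] z:[-1,5] -> miss, prune
  N3 x:[75/2,45] y:[28,46] z:[7,22] -> miss, prune
  N7 x:[44,47] y:[31,49] z:[23,28] -> miss, prune

5 AABB tests over nodes [0, 1, 2, 3, 7]; 1 leaf entered; closest P0.

== RESULT ==
5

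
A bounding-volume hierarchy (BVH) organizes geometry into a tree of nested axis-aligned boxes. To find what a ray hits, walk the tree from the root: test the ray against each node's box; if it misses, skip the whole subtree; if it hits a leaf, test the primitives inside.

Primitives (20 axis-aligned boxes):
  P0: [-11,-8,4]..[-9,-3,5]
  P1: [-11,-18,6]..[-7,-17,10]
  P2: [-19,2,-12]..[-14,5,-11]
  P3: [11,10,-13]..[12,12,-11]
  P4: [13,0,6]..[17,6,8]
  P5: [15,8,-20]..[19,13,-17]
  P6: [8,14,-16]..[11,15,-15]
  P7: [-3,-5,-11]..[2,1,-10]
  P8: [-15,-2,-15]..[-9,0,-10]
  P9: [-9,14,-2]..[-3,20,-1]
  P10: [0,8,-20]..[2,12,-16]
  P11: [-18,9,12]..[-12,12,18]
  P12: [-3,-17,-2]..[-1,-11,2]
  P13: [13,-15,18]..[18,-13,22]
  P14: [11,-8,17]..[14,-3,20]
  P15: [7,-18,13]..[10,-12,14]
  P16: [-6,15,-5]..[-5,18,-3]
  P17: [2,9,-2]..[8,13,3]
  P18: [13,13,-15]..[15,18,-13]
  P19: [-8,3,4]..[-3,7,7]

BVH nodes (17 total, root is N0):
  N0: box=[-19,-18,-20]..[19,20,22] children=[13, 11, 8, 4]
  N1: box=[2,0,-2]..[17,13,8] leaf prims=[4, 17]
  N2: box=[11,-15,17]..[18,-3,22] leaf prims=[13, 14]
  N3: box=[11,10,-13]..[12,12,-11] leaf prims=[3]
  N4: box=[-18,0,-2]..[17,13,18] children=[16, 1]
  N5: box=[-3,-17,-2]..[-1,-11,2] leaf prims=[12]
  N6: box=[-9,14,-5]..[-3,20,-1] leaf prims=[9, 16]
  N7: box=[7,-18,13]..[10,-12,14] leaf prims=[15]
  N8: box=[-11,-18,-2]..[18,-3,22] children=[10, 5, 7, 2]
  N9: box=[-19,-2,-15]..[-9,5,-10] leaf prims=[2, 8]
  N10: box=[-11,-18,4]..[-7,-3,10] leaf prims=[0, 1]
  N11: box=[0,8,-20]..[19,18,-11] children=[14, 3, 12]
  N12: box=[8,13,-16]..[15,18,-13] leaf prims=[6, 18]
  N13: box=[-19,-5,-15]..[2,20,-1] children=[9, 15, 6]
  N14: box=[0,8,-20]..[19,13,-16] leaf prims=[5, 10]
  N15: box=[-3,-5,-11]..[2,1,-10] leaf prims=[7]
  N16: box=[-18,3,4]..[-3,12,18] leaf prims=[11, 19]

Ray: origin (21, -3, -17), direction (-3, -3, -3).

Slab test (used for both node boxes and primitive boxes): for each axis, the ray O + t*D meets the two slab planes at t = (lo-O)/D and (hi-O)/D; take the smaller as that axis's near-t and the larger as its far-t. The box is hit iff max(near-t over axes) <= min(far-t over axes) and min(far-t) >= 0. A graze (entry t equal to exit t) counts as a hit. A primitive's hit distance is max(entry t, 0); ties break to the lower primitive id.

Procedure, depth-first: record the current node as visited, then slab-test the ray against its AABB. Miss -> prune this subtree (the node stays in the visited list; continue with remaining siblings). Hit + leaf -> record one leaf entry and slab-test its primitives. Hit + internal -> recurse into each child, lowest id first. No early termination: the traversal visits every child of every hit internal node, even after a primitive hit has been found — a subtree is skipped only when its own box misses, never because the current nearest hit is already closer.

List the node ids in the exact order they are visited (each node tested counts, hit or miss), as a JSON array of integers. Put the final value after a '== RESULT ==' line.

Walk:
N0 x:[2/3,40/3] y:[-23/3,5] z:[-13,1] -> hit [2/3,1], descend [4, 8, 11, 13]
  N4 x:[4/3,13] y:[-16/3,-1] z:[-35/3,-5] -> miss, prune
  N8 x:[1,32/3] y:[0,5] z:[-13,-5] -> miss, prune
  N11 x:[2/3,7] y:[-7,-11/3] z:[-2,1] -> miss, prune
  N13 x:[19/3,40/3] y:[-23/3,2/3] z:[-16/3,-2/3] -> miss, prune

Visited [0, 4, 8, 11, 13]. Tests: 5 box, 0 leaf. Nearest: miss.

== RESULT ==
[0, 4, 8, 11, 13]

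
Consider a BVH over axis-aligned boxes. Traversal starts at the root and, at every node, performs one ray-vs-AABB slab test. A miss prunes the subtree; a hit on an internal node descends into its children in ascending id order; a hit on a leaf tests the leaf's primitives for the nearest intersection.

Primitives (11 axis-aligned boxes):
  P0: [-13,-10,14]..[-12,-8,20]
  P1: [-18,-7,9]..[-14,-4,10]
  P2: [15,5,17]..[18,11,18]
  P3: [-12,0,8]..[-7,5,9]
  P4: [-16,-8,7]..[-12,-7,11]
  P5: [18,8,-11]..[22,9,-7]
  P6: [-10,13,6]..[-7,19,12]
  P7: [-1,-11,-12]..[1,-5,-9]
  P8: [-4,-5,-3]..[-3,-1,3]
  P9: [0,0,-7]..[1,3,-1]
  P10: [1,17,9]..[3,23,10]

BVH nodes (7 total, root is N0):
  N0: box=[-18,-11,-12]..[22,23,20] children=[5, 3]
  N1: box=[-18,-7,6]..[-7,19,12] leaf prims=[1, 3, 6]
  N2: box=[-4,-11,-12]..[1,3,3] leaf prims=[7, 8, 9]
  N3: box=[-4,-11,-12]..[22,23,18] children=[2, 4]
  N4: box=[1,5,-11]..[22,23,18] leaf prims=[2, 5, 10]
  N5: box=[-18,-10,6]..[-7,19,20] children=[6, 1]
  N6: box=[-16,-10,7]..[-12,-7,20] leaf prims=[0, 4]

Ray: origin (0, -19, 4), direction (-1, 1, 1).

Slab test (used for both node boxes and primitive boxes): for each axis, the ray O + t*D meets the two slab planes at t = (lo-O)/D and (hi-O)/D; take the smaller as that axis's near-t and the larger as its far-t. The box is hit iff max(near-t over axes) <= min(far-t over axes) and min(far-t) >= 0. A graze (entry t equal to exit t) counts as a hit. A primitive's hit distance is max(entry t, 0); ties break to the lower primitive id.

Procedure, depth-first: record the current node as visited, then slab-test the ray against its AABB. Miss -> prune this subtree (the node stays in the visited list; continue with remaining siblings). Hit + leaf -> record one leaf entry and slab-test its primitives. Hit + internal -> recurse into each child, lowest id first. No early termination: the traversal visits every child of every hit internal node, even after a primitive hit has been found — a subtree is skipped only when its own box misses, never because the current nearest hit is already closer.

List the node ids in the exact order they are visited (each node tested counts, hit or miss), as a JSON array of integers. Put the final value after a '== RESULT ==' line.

Walk:
N0 x:[-22,18] y:[8,42] z:[-16,16] -> hit [8,16], descend [3, 5]
  N3 x:[-22,4] y:[8,42] z:[-16,14] -> miss, prune
  N5 x:[7,18] y:[9,38] z:[2,16] -> hit [9,16], descend [1, 6]
    N1 x:[7,18] y:[12,38] z:[2,8] -> miss, prune
    N6 x:[12,16] y:[9,12] z:[3,16] -> hit [12,12] leaf, test {P0(miss), P4(miss)}

5 AABB tests over nodes [0, 3, 5, 1, 6]; 1 leaf entered; closest miss.

== RESULT ==
[0, 3, 5, 1, 6]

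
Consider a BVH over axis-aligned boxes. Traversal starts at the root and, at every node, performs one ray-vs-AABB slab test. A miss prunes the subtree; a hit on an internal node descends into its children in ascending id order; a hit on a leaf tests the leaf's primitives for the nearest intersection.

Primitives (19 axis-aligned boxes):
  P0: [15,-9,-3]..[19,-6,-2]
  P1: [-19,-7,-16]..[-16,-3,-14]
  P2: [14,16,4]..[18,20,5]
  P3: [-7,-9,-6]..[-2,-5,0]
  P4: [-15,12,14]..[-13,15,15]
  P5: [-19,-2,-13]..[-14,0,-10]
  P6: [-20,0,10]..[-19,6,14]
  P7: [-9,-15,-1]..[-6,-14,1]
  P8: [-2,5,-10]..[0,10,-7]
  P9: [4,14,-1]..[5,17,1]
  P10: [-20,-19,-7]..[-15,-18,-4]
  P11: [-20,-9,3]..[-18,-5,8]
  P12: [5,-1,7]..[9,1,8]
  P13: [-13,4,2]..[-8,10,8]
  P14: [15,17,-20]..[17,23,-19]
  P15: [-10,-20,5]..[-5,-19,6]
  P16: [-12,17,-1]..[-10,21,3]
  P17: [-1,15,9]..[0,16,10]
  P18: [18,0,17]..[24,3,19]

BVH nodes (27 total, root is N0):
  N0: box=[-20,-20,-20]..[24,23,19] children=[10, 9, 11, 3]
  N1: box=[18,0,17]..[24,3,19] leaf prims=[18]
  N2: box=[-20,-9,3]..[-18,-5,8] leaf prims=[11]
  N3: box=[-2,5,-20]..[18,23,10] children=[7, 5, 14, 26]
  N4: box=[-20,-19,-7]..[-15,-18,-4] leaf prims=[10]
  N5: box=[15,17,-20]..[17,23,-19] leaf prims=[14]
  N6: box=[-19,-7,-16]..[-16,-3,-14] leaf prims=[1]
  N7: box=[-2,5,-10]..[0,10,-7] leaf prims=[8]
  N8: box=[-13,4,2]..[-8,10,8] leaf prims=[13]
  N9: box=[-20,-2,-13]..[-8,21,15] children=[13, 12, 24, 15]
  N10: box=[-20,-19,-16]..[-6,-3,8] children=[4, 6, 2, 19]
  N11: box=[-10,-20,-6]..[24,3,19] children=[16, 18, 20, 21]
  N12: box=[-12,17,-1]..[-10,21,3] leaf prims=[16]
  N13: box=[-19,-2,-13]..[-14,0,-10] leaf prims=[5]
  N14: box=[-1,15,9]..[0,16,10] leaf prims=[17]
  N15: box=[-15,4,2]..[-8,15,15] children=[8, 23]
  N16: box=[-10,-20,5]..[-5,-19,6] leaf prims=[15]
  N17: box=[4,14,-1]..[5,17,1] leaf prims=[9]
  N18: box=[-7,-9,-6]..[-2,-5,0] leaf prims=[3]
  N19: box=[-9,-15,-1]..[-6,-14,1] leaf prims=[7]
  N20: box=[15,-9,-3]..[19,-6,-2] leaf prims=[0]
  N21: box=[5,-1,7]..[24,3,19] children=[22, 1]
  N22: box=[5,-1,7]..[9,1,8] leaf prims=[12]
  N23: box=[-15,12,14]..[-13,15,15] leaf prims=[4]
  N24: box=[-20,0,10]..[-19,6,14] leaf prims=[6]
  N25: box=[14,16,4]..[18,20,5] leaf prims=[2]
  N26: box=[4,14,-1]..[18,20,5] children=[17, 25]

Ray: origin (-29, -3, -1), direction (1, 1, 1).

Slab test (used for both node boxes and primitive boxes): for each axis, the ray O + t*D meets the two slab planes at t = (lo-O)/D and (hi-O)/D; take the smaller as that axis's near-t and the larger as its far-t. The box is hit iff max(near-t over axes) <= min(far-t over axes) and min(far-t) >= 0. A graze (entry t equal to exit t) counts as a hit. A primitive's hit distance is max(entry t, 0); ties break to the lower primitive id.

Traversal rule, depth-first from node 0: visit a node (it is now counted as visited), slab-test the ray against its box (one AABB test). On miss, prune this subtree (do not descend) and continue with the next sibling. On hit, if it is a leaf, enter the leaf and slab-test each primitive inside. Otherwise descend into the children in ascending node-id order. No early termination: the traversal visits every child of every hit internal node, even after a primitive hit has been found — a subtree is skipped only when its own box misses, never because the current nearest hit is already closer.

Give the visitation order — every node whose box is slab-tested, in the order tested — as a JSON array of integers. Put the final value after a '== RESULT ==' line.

Walk:
N0 x:[9,53] y:[-17,26] z:[-19,20] -> hit [9,20], descend [3, 9, 10, 11]
  N3 x:[27,47] y:[8,26] z:[-19,11] -> miss, prune
  N9 x:[9,21] y:[1,24] z:[-12,16] -> hit [9,16], descend [12, 13, 15, 24]
    N12 x:[17,19] y:[20,24] z:[0,4] -> miss, prune
    N13 x:[10,15] y:[1,3] z:[-12,-9] -> miss, prune
    N15 x:[14,21] y:[7,18] z:[3,16] -> hit [14,16], descend [8, 23]
      N8 x:[16,21] y:[7,13] z:[3,9] -> miss, prune
      N23 x:[14,16] y:[15,18] z:[15,16] -> hit [15,16] leaf, test {P4@t=15}
    N24 x:[9,10] y:[3,9] z:[11,15] -> miss, prune
  N10 x:[9,23] y:[-16,0] z:[-15,9] -> miss, prune
  N11 x:[19,53] y:[-17,6] z:[-5,20] -> miss, prune

Visited [0, 3, 9, 12, 13, 15, 8, 23, 24, 10, 11]. Tests: 11 box, 1 leaf. Nearest: P4.

== RESULT ==
[0, 3, 9, 12, 13, 15, 8, 23, 24, 10, 11]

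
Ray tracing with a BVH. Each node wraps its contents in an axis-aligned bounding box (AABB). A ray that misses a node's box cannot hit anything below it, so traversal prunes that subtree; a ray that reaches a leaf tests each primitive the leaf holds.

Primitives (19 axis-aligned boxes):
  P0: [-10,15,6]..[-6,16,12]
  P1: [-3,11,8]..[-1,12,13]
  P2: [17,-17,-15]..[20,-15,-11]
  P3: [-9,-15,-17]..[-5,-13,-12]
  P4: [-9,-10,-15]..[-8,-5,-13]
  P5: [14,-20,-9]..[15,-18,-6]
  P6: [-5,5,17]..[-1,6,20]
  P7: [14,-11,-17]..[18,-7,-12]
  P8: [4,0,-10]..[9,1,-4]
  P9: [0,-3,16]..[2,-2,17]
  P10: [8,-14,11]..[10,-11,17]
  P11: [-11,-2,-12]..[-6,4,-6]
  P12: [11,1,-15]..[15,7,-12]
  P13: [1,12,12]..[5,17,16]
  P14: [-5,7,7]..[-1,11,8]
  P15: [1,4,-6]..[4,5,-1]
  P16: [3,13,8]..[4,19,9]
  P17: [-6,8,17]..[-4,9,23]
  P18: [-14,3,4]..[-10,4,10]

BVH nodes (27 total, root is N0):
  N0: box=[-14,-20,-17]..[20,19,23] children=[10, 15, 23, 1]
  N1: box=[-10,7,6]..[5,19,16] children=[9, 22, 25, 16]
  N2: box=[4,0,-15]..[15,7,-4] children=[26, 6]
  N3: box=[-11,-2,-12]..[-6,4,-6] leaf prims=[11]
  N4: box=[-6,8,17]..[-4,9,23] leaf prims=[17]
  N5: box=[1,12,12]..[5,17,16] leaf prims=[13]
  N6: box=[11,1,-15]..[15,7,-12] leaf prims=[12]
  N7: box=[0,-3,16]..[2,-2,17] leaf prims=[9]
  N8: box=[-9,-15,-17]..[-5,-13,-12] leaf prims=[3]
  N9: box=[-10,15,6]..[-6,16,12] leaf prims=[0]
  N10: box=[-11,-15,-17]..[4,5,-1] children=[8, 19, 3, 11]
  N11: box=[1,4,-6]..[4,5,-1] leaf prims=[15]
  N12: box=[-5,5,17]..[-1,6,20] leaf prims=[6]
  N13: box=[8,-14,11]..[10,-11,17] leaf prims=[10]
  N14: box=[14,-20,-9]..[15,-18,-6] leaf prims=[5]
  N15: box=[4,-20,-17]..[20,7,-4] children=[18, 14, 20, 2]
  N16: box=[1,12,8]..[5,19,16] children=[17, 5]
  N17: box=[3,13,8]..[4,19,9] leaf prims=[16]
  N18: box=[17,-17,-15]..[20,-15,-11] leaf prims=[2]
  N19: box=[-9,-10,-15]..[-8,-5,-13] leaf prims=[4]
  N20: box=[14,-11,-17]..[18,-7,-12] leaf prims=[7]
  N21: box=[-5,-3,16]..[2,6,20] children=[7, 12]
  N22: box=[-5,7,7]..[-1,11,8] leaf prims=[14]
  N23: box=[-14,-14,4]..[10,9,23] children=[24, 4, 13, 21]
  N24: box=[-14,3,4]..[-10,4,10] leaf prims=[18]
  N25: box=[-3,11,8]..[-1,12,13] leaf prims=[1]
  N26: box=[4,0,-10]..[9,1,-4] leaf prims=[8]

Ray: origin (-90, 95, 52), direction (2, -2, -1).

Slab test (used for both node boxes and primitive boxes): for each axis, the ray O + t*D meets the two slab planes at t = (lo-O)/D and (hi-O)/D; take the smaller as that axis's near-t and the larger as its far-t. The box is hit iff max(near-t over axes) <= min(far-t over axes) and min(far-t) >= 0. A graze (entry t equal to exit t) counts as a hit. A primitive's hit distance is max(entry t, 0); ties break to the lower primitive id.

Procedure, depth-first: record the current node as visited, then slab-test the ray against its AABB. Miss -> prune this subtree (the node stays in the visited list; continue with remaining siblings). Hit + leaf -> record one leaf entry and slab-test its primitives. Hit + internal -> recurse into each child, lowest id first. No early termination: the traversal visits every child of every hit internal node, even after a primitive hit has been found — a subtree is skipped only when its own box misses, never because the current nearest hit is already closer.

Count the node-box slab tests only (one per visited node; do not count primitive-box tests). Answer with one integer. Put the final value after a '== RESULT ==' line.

Walk:
N0 x:[38,55] y:[38,115/2] z:[29,69] -> hit [38,55], descend [1, 10, 15, 23]
  N1 x:[40,95/2] y:[38,44] z:[36,46] -> hit [40,44], descend [9, 16, 22, 25]
    N9 x:[40,42] y:[79/2,40] z:[40,46] -> hit [40,40] leaf, test {P0@t=40}
    N16 x:[91/2,95/2] y:[38,83/2] z:[36,44] -> miss, prune
    N22 x:[85/2,89/2] y:[42,44] z:[44,45] -> hit [44,44] leaf, test {P14@t=44}
    N25 x:[87/2,89/2] y:[83/2,42] z:[39,44] -> miss, prune
  N10 x:[79/2,47] y:[45,55] z:[53,69] -> miss, prune
  N15 x:[47,55] y:[44,115/2] z:[56,69] -> miss, prune
  N23 x:[38,50] y:[43,109/2] z:[29,48] -> hit [43,48], descend [4, 13, 21, 24]
    N4 x:[42,43] y:[43,87/2] z:[29,35] -> miss, prune
    N13 x:[49,50] y:[53,109/2] z:[35,41] -> miss, prune
    N21 x:[85/2,46] y:[89/2,49] z:[32,36] -> miss, prune
    N24 x:[38,40] y:[91/2,46] z:[42,48] -> miss, prune

order=[0, 1, 9, 16, 22, 25, 10, 15, 23, 4, 13, 21, 24]  |boxes|=13  |leaves|=2  hit=P0

== RESULT ==
13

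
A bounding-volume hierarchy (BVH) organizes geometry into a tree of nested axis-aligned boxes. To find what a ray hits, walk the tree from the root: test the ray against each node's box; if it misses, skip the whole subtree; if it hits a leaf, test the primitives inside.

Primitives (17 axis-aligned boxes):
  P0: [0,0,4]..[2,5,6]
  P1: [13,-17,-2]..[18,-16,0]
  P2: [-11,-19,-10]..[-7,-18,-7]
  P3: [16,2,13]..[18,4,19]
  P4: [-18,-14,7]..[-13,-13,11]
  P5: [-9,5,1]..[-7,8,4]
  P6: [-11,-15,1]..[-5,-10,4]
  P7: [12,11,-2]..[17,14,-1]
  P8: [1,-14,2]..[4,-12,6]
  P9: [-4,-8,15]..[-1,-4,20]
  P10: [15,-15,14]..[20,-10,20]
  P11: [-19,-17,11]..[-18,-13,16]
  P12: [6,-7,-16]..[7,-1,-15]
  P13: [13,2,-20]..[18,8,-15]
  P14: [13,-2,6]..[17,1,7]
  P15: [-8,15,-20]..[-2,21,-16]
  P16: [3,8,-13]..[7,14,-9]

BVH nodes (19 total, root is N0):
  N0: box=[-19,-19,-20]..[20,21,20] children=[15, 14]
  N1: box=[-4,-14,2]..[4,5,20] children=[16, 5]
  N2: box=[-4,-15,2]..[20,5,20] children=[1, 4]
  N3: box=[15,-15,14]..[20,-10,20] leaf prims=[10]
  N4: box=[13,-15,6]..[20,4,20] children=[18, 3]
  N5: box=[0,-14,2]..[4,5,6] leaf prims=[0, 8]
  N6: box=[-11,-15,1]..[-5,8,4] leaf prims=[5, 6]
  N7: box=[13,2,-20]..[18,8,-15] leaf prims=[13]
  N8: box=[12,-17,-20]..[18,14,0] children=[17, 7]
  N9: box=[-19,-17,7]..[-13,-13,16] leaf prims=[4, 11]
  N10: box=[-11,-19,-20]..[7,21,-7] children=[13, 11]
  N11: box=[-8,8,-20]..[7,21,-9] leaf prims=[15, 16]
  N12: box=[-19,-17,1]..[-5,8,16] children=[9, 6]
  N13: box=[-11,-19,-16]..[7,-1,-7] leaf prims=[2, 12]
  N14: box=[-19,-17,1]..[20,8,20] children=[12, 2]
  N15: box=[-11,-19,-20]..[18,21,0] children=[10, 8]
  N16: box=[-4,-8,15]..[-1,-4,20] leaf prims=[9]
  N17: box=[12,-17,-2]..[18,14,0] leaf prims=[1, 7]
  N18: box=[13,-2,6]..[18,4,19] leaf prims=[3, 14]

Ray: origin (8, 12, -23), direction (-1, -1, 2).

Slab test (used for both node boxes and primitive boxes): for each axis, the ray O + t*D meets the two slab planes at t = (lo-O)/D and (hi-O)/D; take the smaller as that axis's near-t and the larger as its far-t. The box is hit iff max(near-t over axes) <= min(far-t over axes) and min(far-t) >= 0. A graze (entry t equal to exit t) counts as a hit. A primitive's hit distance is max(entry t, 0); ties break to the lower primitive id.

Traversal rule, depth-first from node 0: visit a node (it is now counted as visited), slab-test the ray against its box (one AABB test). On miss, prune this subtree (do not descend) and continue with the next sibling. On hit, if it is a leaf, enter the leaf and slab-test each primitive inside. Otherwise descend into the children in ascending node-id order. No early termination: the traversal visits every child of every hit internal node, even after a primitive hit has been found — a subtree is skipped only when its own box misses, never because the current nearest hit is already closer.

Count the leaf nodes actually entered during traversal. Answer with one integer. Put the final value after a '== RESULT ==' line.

Trace the traversal:
N0 x:[-12,27] y:[-9,31] z:[3/2,43/2] -> hit [3/2,43/2], descend [14, 15]
  N14 x:[-12,27] y:[4,29] z:[12,43/2] -> hit [12,43/2], descend [2, 12]
    N2 x:[-12,12] y:[7,27] z:[25/2,43/2] -> miss, prune
    N12 x:[13,27] y:[4,29] z:[12,39/2] -> hit [13,39/2], descend [6, 9]
      N6 x:[13,19] y:[4,27] z:[12,27/2] -> hit [13,27/2] leaf, test {P5(miss), P6(miss)}
      N9 x:[21,27] y:[25,29] z:[15,39/2] -> miss, prune
  N15 x:[-10,19] y:[-9,31] z:[3/2,23/2] -> hit [3/2,23/2], descend [8, 10]
    N8 x:[-10,-4] y:[-2,29] z:[3/2,23/2] -> miss, prune
    N10 x:[1,19] y:[-9,31] z:[3/2,8] -> hit [3/2,8], descend [11, 13]
      N11 x:[1,16] y:[-9,4] z:[3/2,7] -> hit [3/2,4] leaf, test {P15(miss), P16(miss)}
      N13 x:[1,19] y:[13,31] z:[7/2,8] -> miss, prune

Visited [0, 14, 2, 12, 6, 9, 15, 8, 10, 11, 13]. Tests: 11 box, 2 leaf. Nearest: miss.

== RESULT ==
2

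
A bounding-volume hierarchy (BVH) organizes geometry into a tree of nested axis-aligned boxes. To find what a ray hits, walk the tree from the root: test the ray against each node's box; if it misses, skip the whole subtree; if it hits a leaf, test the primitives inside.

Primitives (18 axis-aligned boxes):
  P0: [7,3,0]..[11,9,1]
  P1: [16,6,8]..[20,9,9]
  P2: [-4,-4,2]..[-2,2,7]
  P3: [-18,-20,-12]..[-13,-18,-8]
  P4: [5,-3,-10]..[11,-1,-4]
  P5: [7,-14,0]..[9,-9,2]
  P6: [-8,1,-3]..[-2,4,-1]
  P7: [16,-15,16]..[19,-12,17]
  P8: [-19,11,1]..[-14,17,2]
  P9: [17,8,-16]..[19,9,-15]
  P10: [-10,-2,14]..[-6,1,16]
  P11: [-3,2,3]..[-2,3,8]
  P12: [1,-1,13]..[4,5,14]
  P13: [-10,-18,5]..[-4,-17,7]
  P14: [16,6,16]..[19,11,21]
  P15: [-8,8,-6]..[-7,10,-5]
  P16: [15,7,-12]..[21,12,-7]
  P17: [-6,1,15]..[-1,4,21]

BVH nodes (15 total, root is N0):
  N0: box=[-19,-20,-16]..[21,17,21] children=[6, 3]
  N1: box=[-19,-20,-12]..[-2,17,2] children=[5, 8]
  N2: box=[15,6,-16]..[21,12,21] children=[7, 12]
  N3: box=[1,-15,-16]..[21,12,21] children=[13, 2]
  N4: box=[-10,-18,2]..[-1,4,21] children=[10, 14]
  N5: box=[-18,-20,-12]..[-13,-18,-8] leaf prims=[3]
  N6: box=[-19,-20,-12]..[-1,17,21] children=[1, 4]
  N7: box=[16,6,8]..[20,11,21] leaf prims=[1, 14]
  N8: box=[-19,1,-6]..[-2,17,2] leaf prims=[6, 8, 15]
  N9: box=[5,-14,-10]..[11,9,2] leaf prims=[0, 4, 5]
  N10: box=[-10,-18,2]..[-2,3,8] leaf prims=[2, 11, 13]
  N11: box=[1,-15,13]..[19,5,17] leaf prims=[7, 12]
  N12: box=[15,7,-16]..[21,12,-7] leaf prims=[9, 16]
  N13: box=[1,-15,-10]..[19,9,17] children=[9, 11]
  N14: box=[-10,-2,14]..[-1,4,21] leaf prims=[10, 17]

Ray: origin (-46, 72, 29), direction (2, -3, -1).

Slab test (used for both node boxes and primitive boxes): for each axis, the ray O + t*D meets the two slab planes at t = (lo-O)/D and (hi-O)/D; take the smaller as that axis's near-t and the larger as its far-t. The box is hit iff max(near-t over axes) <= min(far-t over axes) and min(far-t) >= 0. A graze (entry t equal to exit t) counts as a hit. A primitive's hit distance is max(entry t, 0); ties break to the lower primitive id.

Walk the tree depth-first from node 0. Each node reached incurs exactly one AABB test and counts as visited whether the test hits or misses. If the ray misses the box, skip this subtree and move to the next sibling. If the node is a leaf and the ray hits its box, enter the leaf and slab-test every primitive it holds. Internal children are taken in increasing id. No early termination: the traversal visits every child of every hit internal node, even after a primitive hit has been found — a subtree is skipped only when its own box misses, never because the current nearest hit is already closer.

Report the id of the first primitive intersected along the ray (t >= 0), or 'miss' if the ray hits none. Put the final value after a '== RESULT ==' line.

Trace the traversal:
N0 x:[27/2,67/2] y:[55/3,92/3] z:[8,45] -> hit [55/3,92/3], descend [3, 6]
  N3 x:[47/2,67/2] y:[20,29] z:[8,45] -> hit [47/2,29], descend [2, 13]
    N2 x:[61/2,67/2] y:[20,22] z:[8,45] -> miss, prune
    N13 x:[47/2,65/2] y:[21,29] z:[12,39] -> hit [47/2,29], descend [9, 11]
      N9 x:[51/2,57/2] y:[21,86/3] z:[27,39] -> hit [27,57/2] leaf, test {P0(miss), P4(miss), P5@t=27}
      N11 x:[47/2,65/2] y:[67/3,29] z:[12,16] -> miss, prune
  N6 x:[27/2,45/2] y:[55/3,92/3] z:[8,41] -> hit [55/3,45/2], descend [1, 4]
    N1 x:[27/2,22] y:[55/3,92/3] z:[27,41] -> miss, prune
    N4 x:[18,45/2] y:[68/3,30] z:[8,27] -> miss, prune

Summary -> nodes [0, 3, 2, 13, 9, 11, 6, 1, 4]; box-tests=9; leaf-entries=1; first=P5

== RESULT ==
5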